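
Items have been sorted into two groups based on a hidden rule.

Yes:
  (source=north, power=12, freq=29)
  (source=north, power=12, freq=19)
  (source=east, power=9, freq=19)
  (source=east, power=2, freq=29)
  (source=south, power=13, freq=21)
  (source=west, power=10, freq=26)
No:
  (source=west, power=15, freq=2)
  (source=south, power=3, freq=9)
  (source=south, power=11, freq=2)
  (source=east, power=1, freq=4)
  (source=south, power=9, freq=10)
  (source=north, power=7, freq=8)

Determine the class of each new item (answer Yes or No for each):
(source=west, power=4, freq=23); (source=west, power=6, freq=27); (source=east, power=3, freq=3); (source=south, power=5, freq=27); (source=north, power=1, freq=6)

A rule that fits every label: freq ≥ 19 — true of each 'Yes' example, false of each 'No' one.

Yes, Yes, No, Yes, No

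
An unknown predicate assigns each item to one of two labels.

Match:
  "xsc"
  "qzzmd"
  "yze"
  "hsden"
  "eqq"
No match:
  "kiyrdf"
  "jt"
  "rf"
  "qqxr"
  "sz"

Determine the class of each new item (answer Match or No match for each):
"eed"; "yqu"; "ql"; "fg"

The rule appears to be: odd length.
"eed" → length 3 → Match. "yqu" → length 3 → Match. "ql" → length 2 → No match. "fg" → length 2 → No match.

Match, Match, No match, No match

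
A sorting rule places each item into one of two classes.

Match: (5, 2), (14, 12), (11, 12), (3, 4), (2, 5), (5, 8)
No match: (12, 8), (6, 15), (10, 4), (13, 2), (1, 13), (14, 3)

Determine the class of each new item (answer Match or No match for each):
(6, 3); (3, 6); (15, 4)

Match, Match, No match

The classifier is using: |first − second| ≤ 3.
Match: (6, 3), since |6−3| = 3.
Match: (3, 6), since |3−6| = 3.
No match: (15, 4), since |15−4| = 11.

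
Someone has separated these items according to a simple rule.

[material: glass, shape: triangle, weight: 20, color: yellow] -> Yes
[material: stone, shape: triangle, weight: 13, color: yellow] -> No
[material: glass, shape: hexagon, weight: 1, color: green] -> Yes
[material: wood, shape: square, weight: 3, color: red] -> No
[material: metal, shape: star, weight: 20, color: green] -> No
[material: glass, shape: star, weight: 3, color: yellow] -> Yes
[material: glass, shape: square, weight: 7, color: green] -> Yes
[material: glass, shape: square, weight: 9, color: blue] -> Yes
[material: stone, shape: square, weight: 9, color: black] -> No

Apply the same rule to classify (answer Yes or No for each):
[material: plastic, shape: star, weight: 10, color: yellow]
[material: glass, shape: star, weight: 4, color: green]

Rule: material is glass. This holds for each 'Yes' example and fails for each 'No' one.

No, Yes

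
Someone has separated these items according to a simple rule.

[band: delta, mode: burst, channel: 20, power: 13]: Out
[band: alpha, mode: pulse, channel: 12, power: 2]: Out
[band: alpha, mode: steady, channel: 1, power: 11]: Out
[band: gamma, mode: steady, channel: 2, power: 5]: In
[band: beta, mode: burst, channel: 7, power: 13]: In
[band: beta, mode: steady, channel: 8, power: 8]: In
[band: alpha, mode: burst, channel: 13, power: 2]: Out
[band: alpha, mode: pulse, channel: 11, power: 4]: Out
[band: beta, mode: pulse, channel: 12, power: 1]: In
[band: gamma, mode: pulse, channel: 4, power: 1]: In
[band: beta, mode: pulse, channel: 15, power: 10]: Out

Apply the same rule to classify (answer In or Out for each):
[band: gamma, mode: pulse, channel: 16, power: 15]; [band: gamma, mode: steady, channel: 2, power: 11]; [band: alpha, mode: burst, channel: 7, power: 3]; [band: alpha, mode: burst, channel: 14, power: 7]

Out, In, Out, Out

A rule that fits every label: band is not alpha AND channel ≤ 12 — true of each 'In' example, false of each 'Out' one.
[band: gamma, mode: pulse, channel: 16, power: 15] → band is gamma, channel = 16 → Out. [band: gamma, mode: steady, channel: 2, power: 11] → band is gamma, channel = 2 → In. [band: alpha, mode: burst, channel: 7, power: 3] → band is alpha, channel = 7 → Out. [band: alpha, mode: burst, channel: 14, power: 7] → band is alpha, channel = 14 → Out.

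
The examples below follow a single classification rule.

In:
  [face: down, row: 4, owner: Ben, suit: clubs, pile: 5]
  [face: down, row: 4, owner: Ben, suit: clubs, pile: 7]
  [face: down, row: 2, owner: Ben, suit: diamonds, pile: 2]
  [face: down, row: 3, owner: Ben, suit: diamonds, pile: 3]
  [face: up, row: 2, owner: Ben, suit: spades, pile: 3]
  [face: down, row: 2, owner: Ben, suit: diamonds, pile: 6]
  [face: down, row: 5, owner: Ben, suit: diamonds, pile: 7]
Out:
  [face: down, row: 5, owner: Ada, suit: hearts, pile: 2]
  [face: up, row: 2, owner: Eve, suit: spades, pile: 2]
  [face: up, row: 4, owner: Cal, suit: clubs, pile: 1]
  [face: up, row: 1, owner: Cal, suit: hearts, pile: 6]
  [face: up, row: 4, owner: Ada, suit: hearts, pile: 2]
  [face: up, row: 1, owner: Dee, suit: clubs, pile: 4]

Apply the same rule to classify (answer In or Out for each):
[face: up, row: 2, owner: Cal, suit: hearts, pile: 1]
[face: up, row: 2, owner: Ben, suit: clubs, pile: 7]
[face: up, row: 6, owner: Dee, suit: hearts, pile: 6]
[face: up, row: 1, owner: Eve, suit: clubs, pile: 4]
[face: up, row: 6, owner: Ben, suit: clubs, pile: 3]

Out, In, Out, Out, In

The distinguishing property — owner is Ben — holds for all the 'In' cases and none of the 'Out' cases.
[face: up, row: 2, owner: Cal, suit: hearts, pile: 1]: Out (owner is Cal). [face: up, row: 2, owner: Ben, suit: clubs, pile: 7]: In (owner is Ben). [face: up, row: 6, owner: Dee, suit: hearts, pile: 6]: Out (owner is Dee). [face: up, row: 1, owner: Eve, suit: clubs, pile: 4]: Out (owner is Eve). [face: up, row: 6, owner: Ben, suit: clubs, pile: 3]: In (owner is Ben).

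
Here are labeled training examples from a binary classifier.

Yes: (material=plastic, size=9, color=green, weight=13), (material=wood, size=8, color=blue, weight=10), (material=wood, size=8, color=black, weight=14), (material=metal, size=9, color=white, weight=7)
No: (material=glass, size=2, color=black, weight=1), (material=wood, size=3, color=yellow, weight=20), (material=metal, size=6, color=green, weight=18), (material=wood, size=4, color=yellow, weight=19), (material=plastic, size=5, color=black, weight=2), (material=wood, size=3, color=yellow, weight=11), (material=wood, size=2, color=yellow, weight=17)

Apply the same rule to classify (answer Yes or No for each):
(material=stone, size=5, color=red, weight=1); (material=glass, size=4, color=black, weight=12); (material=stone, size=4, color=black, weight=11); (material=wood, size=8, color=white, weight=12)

The classifier is using: size ≥ 8.
(material=stone, size=5, color=red, weight=1) → size = 5 → No.
(material=glass, size=4, color=black, weight=12) → size = 4 → No.
(material=stone, size=4, color=black, weight=11) → size = 4 → No.
(material=wood, size=8, color=white, weight=12) → size = 8 → Yes.

No, No, No, Yes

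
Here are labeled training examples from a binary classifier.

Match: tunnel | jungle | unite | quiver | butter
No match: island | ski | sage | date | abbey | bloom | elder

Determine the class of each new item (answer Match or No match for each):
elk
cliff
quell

No match, No match, Match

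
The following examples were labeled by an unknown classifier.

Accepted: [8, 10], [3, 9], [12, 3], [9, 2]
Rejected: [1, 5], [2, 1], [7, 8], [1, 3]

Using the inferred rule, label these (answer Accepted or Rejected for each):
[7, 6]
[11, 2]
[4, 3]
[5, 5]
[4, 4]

Rejected, Accepted, Rejected, Rejected, Rejected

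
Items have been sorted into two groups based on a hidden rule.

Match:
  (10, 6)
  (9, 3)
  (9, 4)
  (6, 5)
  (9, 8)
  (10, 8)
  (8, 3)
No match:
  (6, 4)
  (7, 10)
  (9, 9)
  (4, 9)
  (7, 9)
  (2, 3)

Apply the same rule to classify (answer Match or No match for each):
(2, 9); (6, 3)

No match, No match

One predicate separates the groups cleanly: first > second AND sum ≥ 11.
No match: (2, 9), since 2 < 9, 2+9 = 11. No match: (6, 3), since 6 > 3, 6+3 = 9.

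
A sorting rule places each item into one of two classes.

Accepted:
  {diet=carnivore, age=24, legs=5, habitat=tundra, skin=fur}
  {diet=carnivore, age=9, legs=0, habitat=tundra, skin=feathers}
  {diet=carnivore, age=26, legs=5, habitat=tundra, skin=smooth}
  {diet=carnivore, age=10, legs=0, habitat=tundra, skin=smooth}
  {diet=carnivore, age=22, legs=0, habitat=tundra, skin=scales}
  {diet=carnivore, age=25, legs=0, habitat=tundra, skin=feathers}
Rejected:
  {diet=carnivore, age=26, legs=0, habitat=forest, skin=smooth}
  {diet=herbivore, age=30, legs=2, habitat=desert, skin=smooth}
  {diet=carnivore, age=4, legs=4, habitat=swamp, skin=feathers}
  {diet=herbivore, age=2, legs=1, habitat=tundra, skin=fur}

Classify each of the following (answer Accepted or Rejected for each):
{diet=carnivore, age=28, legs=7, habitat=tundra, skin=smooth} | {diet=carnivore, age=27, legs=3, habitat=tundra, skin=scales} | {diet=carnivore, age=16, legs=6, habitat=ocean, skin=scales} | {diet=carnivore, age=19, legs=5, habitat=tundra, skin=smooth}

Accepted, Accepted, Rejected, Accepted

The simplest hypothesis consistent with all the labels is: diet is carnivore AND habitat is tundra.
{diet=carnivore, age=28, legs=7, habitat=tundra, skin=smooth} → diet is carnivore, habitat is tundra → Accepted.
{diet=carnivore, age=27, legs=3, habitat=tundra, skin=scales} → diet is carnivore, habitat is tundra → Accepted.
{diet=carnivore, age=16, legs=6, habitat=ocean, skin=scales} → diet is carnivore, habitat is ocean → Rejected.
{diet=carnivore, age=19, legs=5, habitat=tundra, skin=smooth} → diet is carnivore, habitat is tundra → Accepted.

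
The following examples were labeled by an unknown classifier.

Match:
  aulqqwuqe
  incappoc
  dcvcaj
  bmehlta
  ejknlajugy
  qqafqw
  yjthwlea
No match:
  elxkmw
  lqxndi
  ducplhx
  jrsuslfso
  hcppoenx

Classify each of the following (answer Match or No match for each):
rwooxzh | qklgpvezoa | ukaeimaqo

No match, Match, Match

The pattern is that an item is 'Match' exactly when: contains 'a'.
rwooxzh — no 'a', hence No match.
qklgpvezoa — has 'a', hence Match.
ukaeimaqo — has 'a', hence Match.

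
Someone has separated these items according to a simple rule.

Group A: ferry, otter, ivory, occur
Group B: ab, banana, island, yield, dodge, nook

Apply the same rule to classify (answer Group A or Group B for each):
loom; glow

Group B, Group B

The common property of the 'Group A' items is: contains 'r'. No 'Group B' item has it.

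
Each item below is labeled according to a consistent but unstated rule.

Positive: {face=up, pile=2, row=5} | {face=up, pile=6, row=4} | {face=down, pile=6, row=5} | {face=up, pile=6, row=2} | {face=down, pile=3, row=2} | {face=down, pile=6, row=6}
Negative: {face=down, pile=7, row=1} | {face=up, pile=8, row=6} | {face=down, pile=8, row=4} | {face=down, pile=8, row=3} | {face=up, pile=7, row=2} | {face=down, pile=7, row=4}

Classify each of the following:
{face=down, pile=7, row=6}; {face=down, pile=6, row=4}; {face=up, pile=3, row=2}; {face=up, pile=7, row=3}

The rule appears to be: pile ≤ 6.
Negative: {face=down, pile=7, row=6}, since pile = 7. Positive: {face=down, pile=6, row=4}, since pile = 6. Positive: {face=up, pile=3, row=2}, since pile = 3. Negative: {face=up, pile=7, row=3}, since pile = 7.

Negative, Positive, Positive, Negative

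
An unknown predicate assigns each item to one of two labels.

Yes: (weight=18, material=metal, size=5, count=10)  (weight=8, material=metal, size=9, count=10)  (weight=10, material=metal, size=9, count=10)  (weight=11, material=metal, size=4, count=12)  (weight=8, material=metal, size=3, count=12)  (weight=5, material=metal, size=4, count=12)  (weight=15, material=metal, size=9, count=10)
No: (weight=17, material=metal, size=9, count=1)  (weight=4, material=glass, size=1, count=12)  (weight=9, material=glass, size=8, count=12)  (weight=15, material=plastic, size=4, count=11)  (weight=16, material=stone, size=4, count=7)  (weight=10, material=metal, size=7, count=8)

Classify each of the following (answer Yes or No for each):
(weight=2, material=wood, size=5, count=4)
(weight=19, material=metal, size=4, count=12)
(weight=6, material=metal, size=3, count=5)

'Yes' ⟺ material is metal AND count ≥ 10.
(weight=2, material=wood, size=5, count=4) → material is wood, count = 4 → No. (weight=19, material=metal, size=4, count=12) → material is metal, count = 12 → Yes. (weight=6, material=metal, size=3, count=5) → material is metal, count = 5 → No.

No, Yes, No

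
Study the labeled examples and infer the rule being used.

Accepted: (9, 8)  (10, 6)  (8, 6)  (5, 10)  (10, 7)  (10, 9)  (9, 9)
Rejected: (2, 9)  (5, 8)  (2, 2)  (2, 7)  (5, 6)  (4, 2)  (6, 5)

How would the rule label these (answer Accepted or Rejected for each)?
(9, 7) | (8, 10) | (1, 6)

The rule appears to be: sum ≥ 14.
(9, 7): Accepted (9+7 = 16).
(8, 10): Accepted (8+10 = 18).
(1, 6): Rejected (1+6 = 7).

Accepted, Accepted, Rejected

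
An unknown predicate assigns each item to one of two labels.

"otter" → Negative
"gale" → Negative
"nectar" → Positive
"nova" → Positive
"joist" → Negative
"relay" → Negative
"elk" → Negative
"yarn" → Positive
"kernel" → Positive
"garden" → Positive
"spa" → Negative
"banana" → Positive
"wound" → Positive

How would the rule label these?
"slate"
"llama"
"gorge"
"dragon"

Negative, Negative, Negative, Positive

'Positive' ⟺ contains 'n'.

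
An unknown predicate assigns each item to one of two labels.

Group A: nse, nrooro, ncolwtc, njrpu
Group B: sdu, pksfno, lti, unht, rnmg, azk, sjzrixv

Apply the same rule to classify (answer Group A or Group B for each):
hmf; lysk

The pattern is that an item is 'Group A' exactly when: starts with 'n'.
hmf — starts with 'h', hence Group B.
lysk — starts with 'l', hence Group B.

Group B, Group B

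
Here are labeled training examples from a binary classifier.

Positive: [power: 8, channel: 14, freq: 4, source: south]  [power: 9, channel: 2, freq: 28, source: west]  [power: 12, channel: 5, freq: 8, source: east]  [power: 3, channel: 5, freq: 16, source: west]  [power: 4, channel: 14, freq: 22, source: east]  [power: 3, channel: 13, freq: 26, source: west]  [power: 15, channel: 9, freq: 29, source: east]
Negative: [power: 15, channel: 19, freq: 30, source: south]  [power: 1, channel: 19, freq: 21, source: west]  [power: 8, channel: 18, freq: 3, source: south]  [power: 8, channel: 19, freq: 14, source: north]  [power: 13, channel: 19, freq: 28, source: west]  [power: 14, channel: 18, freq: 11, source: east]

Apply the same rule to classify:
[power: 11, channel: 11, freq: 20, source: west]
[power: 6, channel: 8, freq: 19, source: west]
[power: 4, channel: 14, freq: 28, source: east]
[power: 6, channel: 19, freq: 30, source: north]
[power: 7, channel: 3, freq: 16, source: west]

Positive, Positive, Positive, Negative, Positive

Rule: channel ≤ 14. This holds for each 'Positive' example and fails for each 'Negative' one.
[power: 11, channel: 11, freq: 20, source: west] — channel = 11, hence Positive. [power: 6, channel: 8, freq: 19, source: west] — channel = 8, hence Positive. [power: 4, channel: 14, freq: 28, source: east] — channel = 14, hence Positive. [power: 6, channel: 19, freq: 30, source: north] — channel = 19, hence Negative. [power: 7, channel: 3, freq: 16, source: west] — channel = 3, hence Positive.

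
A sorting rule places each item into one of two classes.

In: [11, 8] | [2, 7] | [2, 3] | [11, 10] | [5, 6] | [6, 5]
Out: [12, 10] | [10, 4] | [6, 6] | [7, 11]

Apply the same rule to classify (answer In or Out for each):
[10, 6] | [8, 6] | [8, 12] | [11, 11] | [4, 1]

Checking candidate rules against both groups, what survives is: sum is odd.
[10, 6] — 10+6 = 16, hence Out.
[8, 6] — 8+6 = 14, hence Out.
[8, 12] — 8+12 = 20, hence Out.
[11, 11] — 11+11 = 22, hence Out.
[4, 1] — 4+1 = 5, hence In.

Out, Out, Out, Out, In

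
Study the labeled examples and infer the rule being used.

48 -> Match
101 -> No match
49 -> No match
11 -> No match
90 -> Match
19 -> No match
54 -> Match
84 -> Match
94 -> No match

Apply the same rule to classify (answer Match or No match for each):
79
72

The classifier is using: multiple of 3.

No match, Match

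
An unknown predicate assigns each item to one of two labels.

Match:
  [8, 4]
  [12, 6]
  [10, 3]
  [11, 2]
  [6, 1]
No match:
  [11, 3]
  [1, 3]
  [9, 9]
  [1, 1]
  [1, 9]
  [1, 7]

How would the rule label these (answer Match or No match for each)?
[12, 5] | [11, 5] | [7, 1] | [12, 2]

Match, No match, No match, Match

All 'Match' examples share one property — product is even — and every 'No match' example lacks it.
[12, 5]: 12·5 = 60, satisfies this → Match.
[11, 5]: 11·5 = 55, doesn't qualify → No match.
[7, 1]: 7·1 = 7, doesn't qualify → No match.
[12, 2]: 12·2 = 24, satisfies this → Match.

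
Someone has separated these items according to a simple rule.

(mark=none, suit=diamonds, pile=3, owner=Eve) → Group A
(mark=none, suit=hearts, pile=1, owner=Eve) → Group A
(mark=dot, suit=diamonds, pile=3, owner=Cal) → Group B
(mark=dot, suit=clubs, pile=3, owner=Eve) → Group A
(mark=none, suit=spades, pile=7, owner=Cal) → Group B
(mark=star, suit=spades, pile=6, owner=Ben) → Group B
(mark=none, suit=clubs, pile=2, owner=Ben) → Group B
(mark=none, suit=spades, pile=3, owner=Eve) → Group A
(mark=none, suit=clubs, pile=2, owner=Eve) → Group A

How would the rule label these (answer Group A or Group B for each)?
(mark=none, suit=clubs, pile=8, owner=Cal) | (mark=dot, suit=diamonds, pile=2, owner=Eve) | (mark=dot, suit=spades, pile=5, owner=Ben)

Looking at the examples, the only property every 'Group A' case has and every 'Group B' case lacks is: owner is Eve.
Group B: (mark=none, suit=clubs, pile=8, owner=Cal), since owner is Cal.
Group A: (mark=dot, suit=diamonds, pile=2, owner=Eve), since owner is Eve.
Group B: (mark=dot, suit=spades, pile=5, owner=Ben), since owner is Ben.

Group B, Group A, Group B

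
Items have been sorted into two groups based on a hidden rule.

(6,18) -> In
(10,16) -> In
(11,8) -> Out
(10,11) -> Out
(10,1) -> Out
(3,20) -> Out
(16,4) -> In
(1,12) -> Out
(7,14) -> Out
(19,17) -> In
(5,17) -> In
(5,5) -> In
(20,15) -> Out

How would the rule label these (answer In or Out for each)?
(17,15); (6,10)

Checking candidate rules against both groups, what survives is: sum is even.
(17,15): 17+15 = 32, meets the rule → In. (6,10): 6+10 = 16, meets the rule → In.

In, In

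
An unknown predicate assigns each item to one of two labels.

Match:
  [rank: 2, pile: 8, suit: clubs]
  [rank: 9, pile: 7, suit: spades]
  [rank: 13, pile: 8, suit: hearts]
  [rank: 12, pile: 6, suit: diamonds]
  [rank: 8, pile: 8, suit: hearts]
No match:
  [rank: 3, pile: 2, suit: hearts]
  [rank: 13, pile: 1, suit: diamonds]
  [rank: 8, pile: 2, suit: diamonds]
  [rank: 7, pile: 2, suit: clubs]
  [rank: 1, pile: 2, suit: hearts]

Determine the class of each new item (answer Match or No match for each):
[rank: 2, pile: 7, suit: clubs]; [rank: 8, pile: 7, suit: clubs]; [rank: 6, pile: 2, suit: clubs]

Match, Match, No match

'Match' ⟺ pile ≥ 6.
Match: [rank: 2, pile: 7, suit: clubs], since pile = 7. Match: [rank: 8, pile: 7, suit: clubs], since pile = 7. No match: [rank: 6, pile: 2, suit: clubs], since pile = 2.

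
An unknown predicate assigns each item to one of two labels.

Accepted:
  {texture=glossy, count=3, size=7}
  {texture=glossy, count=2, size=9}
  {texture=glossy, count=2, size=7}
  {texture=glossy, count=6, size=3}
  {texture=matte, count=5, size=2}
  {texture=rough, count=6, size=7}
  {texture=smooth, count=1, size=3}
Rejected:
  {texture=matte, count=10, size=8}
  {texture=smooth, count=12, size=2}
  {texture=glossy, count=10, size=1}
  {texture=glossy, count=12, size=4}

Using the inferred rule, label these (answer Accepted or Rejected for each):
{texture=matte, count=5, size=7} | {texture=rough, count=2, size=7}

Accepted, Accepted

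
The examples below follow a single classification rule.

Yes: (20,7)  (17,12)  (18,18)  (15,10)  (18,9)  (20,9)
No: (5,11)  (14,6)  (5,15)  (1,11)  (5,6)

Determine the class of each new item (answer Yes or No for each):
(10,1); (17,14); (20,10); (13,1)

The rule appears to be: sum ≥ 25.
(10,1): 10+1 = 11 — doesn't qualify, so No.
(17,14): 17+14 = 31 — qualifies, so Yes.
(20,10): 20+10 = 30 — qualifies, so Yes.
(13,1): 13+1 = 14 — doesn't qualify, so No.

No, Yes, Yes, No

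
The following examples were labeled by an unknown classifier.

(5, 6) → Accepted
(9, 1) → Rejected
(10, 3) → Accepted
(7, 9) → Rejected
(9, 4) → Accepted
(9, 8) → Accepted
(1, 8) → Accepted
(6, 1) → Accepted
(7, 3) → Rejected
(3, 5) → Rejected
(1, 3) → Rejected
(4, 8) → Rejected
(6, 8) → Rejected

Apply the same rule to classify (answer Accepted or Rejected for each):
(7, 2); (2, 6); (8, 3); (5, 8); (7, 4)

Accepted, Rejected, Accepted, Accepted, Accepted

The pattern is that an item is 'Accepted' exactly when: sum is odd.
(7, 2) — 7+2 = 9, hence Accepted.
(2, 6) — 2+6 = 8, hence Rejected.
(8, 3) — 8+3 = 11, hence Accepted.
(5, 8) — 5+8 = 13, hence Accepted.
(7, 4) — 7+4 = 11, hence Accepted.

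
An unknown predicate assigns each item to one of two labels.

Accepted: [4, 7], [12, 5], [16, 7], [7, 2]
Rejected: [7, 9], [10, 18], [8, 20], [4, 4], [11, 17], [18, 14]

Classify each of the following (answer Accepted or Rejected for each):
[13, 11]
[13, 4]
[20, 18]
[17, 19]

Every 'Accepted' example satisfies: sum is odd. None of the 'Rejected' examples do.
[13, 11]: 13+11 = 24 — does not fit, so Rejected. [13, 4]: 13+4 = 17 — satisfies this, so Accepted. [20, 18]: 20+18 = 38 — does not fit, so Rejected. [17, 19]: 17+19 = 36 — does not fit, so Rejected.

Rejected, Accepted, Rejected, Rejected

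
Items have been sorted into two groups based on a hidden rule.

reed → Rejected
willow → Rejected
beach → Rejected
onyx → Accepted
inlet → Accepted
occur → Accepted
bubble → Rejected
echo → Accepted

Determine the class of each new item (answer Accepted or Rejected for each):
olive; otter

One predicate separates the groups cleanly: starts with a vowel.
olive — starts with 'o', hence Accepted.
otter — starts with 'o', hence Accepted.

Accepted, Accepted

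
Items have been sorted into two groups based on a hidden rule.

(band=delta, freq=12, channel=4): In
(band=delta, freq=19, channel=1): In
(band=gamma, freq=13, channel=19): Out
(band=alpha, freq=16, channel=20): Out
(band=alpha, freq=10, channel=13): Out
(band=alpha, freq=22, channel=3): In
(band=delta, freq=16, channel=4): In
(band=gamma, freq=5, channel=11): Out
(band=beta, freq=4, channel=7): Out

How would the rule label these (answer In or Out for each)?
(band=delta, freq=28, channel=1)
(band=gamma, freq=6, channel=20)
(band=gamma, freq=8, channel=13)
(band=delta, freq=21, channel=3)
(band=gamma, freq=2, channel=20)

One predicate separates the groups cleanly: channel ≤ 4.
(band=delta, freq=28, channel=1) → channel = 1 → In.
(band=gamma, freq=6, channel=20) → channel = 20 → Out.
(band=gamma, freq=8, channel=13) → channel = 13 → Out.
(band=delta, freq=21, channel=3) → channel = 3 → In.
(band=gamma, freq=2, channel=20) → channel = 20 → Out.

In, Out, Out, In, Out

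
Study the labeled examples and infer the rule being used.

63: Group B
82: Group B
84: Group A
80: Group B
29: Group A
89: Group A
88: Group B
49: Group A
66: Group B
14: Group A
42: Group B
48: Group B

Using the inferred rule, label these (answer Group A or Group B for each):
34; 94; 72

Group A, Group A, Group B

The common property of the 'Group A' items is: ≡ 4 (mod 5). No 'Group B' item has it.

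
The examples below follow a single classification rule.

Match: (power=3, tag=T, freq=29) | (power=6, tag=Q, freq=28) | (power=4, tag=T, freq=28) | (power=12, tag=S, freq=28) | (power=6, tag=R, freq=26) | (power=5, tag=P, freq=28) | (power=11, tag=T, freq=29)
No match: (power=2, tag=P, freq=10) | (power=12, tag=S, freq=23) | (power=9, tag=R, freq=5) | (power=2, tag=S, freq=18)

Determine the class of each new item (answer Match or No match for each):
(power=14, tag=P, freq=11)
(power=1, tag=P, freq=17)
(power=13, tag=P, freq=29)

No match, No match, Match

Every 'Match' example satisfies: freq ≥ 26. None of the 'No match' examples do.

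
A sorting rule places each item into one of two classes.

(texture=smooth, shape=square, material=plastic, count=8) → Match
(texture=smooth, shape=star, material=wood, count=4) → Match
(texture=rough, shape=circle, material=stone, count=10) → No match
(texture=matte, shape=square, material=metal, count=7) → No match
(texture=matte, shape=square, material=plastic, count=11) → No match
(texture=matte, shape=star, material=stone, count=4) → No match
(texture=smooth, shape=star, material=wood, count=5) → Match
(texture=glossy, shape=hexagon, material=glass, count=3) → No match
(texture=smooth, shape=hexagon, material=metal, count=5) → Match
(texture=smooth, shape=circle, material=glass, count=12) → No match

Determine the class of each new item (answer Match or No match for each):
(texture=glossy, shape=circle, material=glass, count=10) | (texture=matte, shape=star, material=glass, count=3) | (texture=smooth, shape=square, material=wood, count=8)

The distinguishing property — texture is smooth AND count ≤ 8 — holds for all the 'Match' cases and none of the 'No match' cases.
(texture=glossy, shape=circle, material=glass, count=10): texture is glossy, count = 10 — does not satisfy this, so No match. (texture=matte, shape=star, material=glass, count=3): texture is matte, count = 3 — does not satisfy this, so No match. (texture=smooth, shape=square, material=wood, count=8): texture is smooth, count = 8 — has this property, so Match.

No match, No match, Match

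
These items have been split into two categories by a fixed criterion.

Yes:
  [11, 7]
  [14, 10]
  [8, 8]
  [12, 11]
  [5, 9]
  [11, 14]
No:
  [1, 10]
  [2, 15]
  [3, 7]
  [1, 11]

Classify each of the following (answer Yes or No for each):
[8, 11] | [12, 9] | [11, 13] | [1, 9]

Rule: first ≥ 5. This holds for each 'Yes' example and fails for each 'No' one.
[8, 11]: first 8 — has this property, so Yes. [12, 9]: first 12 — has this property, so Yes. [11, 13]: first 11 — has this property, so Yes. [1, 9]: first 1 — doesn't qualify, so No.

Yes, Yes, Yes, No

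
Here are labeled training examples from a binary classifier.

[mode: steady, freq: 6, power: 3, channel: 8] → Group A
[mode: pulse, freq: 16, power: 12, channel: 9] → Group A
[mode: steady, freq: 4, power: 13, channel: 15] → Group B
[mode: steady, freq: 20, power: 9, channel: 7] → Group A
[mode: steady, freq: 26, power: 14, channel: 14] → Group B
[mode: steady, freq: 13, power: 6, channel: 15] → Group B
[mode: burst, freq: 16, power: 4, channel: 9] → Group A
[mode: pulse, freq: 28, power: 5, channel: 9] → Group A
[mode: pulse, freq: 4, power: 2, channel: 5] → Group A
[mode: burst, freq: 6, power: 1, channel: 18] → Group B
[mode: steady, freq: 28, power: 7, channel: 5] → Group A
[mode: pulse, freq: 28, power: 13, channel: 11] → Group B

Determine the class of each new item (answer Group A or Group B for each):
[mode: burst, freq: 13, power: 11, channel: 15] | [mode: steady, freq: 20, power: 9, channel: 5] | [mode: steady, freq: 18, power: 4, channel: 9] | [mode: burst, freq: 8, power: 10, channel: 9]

Group B, Group A, Group A, Group A

Rule: channel ≤ 9. This holds for each 'Group A' example and fails for each 'Group B' one.
[mode: burst, freq: 13, power: 11, channel: 15] → channel = 15 → Group B. [mode: steady, freq: 20, power: 9, channel: 5] → channel = 5 → Group A. [mode: steady, freq: 18, power: 4, channel: 9] → channel = 9 → Group A. [mode: burst, freq: 8, power: 10, channel: 9] → channel = 9 → Group A.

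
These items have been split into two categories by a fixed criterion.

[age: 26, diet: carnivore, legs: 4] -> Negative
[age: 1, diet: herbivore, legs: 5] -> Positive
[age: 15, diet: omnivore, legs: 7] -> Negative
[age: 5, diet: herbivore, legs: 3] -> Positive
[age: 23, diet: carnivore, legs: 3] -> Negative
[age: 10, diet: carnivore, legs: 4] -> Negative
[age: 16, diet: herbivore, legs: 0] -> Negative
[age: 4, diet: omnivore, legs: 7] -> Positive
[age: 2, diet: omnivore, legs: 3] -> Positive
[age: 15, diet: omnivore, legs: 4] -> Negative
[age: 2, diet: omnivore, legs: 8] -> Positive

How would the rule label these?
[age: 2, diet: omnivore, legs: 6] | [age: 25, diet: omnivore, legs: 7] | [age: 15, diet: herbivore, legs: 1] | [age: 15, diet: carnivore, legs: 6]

Positive, Negative, Negative, Negative

A rule that fits every label: age ≤ 5 — true of each 'Positive' example, false of each 'Negative' one.
[age: 2, diet: omnivore, legs: 6] → age = 2 → Positive. [age: 25, diet: omnivore, legs: 7] → age = 25 → Negative. [age: 15, diet: herbivore, legs: 1] → age = 15 → Negative. [age: 15, diet: carnivore, legs: 6] → age = 15 → Negative.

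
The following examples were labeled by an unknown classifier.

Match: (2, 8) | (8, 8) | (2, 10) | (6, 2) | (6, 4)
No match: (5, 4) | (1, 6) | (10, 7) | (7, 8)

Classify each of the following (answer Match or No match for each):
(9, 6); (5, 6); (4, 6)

The distinguishing property — sum is even — holds for all the 'Match' cases and none of the 'No match' cases.
(9, 6): 9+6 = 15 — does not satisfy this, so No match.
(5, 6): 5+6 = 11 — does not satisfy this, so No match.
(4, 6): 4+6 = 10 — qualifies, so Match.

No match, No match, Match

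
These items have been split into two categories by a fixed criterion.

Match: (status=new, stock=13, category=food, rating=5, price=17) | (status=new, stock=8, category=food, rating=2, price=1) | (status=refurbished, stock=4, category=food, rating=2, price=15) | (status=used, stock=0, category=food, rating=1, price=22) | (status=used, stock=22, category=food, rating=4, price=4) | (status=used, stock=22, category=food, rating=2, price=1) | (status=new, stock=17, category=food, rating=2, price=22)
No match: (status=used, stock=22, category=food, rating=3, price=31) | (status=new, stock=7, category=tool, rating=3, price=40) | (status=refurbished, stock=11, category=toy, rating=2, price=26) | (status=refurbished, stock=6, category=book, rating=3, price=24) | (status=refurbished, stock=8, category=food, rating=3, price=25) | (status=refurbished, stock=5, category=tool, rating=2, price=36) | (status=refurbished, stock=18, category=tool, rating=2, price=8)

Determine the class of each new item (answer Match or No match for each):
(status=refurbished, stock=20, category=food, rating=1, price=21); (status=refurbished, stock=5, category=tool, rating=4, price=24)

'Match' ⟺ category is food AND price ≤ 22.
(status=refurbished, stock=20, category=food, rating=1, price=21): category is food, price = 21, matches → Match. (status=refurbished, stock=5, category=tool, rating=4, price=24): category is tool, price = 24, doesn't match → No match.

Match, No match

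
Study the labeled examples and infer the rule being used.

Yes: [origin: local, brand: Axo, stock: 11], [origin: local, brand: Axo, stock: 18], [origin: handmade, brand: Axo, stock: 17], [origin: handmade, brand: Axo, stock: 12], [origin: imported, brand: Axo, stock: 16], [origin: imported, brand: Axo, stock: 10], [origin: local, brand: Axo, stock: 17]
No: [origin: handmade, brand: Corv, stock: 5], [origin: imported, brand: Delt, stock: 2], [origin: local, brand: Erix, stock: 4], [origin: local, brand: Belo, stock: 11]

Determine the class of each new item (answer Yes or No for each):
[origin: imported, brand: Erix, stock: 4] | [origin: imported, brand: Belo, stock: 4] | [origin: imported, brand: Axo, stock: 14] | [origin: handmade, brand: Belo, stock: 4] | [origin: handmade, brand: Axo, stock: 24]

A rule that fits every label: brand is Axo — true of each 'Yes' example, false of each 'No' one.

No, No, Yes, No, Yes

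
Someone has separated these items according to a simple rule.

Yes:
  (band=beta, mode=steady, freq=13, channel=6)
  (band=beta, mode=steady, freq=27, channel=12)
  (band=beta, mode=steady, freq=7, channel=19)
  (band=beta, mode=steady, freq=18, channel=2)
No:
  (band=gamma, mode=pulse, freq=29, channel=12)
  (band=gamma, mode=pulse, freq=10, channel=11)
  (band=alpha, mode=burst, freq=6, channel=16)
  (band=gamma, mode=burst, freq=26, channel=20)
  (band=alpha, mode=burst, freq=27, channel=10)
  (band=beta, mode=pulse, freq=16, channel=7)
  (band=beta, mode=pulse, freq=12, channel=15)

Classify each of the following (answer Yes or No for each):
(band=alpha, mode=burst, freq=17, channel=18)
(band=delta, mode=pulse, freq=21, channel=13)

No, No

Checking candidate rules against both groups, what survives is: mode is steady.
(band=alpha, mode=burst, freq=17, channel=18): No (mode is burst).
(band=delta, mode=pulse, freq=21, channel=13): No (mode is pulse).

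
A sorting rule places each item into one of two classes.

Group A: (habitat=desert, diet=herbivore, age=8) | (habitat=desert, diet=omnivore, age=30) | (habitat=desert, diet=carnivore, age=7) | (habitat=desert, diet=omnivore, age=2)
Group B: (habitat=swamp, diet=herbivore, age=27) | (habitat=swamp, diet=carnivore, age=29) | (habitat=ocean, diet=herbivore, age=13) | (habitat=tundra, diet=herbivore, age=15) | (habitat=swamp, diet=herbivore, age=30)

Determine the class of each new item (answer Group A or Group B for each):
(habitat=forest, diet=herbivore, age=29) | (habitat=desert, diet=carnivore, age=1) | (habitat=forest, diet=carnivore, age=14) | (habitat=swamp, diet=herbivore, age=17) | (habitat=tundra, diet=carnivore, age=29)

Group B, Group A, Group B, Group B, Group B

Looking at the examples, the only property every 'Group A' case has and every 'Group B' case lacks is: habitat is desert.
Group B: (habitat=forest, diet=herbivore, age=29), since habitat is forest. Group A: (habitat=desert, diet=carnivore, age=1), since habitat is desert. Group B: (habitat=forest, diet=carnivore, age=14), since habitat is forest. Group B: (habitat=swamp, diet=herbivore, age=17), since habitat is swamp. Group B: (habitat=tundra, diet=carnivore, age=29), since habitat is tundra.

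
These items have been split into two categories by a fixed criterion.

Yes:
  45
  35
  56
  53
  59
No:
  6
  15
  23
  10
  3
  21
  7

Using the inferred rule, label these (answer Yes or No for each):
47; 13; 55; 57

One predicate separates the groups cleanly: at least 35.
47 — 47 ≥ 35, hence Yes. 13 — 13 < 35, hence No. 55 — 55 ≥ 35, hence Yes. 57 — 57 ≥ 35, hence Yes.

Yes, No, Yes, Yes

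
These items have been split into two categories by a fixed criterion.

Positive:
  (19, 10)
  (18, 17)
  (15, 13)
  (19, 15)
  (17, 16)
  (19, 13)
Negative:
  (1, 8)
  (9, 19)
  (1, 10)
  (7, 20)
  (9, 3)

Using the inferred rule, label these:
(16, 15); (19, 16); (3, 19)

Positive, Positive, Negative

The pattern is that an item is 'Positive' exactly when: first ≥ 10.
(16, 15): first 16, qualifies → Positive. (19, 16): first 19, qualifies → Positive. (3, 19): first 3, does not fit → Negative.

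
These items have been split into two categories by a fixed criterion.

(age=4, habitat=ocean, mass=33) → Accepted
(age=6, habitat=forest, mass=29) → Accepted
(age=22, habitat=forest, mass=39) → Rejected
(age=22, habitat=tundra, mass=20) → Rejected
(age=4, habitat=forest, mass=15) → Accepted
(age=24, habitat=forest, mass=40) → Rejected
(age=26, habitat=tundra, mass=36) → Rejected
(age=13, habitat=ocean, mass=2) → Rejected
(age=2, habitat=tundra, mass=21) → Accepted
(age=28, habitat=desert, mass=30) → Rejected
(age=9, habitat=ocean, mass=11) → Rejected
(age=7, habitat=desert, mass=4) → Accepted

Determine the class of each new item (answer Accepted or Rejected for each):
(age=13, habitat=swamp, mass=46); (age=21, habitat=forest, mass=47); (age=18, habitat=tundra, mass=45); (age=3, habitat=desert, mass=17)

Rejected, Rejected, Rejected, Accepted

Every 'Accepted' example satisfies: age ≤ 7. None of the 'Rejected' examples do.
(age=13, habitat=swamp, mass=46): age = 13, fails this test → Rejected.
(age=21, habitat=forest, mass=47): age = 21, fails this test → Rejected.
(age=18, habitat=tundra, mass=45): age = 18, fails this test → Rejected.
(age=3, habitat=desert, mass=17): age = 3, matches → Accepted.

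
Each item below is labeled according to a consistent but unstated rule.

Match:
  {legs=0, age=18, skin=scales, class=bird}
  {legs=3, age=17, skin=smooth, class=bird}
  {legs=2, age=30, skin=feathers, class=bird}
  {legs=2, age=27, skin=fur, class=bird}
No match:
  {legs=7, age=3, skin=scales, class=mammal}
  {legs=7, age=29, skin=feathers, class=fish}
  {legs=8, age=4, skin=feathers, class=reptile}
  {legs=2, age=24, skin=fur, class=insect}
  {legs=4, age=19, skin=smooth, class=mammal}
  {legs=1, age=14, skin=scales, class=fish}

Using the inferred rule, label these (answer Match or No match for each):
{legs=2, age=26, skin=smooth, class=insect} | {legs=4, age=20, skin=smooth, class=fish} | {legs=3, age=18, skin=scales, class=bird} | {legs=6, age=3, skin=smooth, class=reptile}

The pattern is that an item is 'Match' exactly when: class is bird.
{legs=2, age=26, skin=smooth, class=insect}: class is insect — does not satisfy this, so No match.
{legs=4, age=20, skin=smooth, class=fish}: class is fish — does not satisfy this, so No match.
{legs=3, age=18, skin=scales, class=bird}: class is bird — satisfies this, so Match.
{legs=6, age=3, skin=smooth, class=reptile}: class is reptile — does not satisfy this, so No match.

No match, No match, Match, No match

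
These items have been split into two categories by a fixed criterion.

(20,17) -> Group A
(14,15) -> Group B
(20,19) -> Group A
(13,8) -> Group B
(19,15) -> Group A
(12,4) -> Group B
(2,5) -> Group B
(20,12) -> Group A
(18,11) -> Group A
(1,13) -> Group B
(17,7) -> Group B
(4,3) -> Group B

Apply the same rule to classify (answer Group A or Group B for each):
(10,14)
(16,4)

Group B, Group B

The distinguishing property — first ≥ 18 — holds for all the 'Group A' cases and none of the 'Group B' cases.
(10,14) → first 10 → Group B.
(16,4) → first 16 → Group B.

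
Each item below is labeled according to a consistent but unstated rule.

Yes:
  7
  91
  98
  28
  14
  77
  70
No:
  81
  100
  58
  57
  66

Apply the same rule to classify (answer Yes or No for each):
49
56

The common property of the 'Yes' items is: multiple of 7. No 'No' item has it.
49 — 49 = 7·7, hence Yes.
56 — 56 = 7·8, hence Yes.

Yes, Yes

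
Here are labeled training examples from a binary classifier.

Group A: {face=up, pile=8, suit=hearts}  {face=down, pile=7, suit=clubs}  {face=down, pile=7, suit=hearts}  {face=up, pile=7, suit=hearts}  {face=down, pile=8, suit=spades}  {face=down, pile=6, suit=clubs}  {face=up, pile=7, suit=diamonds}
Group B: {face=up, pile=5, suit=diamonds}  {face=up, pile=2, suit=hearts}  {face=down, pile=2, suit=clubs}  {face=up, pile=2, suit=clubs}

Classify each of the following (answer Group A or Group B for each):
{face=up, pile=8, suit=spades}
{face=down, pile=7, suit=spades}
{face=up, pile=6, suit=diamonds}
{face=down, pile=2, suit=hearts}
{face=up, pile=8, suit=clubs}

Group A, Group A, Group A, Group B, Group A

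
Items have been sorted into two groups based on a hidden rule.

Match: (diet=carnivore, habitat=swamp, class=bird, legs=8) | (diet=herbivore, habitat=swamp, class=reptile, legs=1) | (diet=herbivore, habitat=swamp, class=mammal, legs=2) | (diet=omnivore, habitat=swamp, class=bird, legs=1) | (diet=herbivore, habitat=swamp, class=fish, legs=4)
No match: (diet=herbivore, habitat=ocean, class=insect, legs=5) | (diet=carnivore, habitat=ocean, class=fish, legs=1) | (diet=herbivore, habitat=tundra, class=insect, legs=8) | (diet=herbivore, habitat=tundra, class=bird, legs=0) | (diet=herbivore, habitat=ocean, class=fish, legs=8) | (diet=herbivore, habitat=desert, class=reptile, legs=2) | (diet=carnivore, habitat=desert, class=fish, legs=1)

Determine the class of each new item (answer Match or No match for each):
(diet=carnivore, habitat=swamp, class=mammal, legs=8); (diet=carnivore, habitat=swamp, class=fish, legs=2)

One predicate separates the groups cleanly: habitat is swamp.
Match: (diet=carnivore, habitat=swamp, class=mammal, legs=8), since habitat is swamp. Match: (diet=carnivore, habitat=swamp, class=fish, legs=2), since habitat is swamp.

Match, Match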